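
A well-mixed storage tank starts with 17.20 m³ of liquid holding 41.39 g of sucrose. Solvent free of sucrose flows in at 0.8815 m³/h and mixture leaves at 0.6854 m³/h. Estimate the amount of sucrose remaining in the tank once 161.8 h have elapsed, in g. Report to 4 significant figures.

Total volume: dV/dt = Q_in − Q_out = 0.196100 m³/h, so V(t) = 17.20 + 0.196100 t and V(161.8) = 48.9290 m³.
Solute balance: dm/dt = 0 − Q_out C = −Q_out m/V(t).
dm/m = −Q_out dt/(V₀ + 0.196100 t); integrating gives ln(m/m₀) = −(Q_out/(Q_in−Q_out)) ln(V/V₀).
m = m₀ (V₀/V)^(Q_out/(Q_in−Q_out)) = 41.39 × (17.20/48.9290)^(3.49516) = 1.07143 g.

1.071 g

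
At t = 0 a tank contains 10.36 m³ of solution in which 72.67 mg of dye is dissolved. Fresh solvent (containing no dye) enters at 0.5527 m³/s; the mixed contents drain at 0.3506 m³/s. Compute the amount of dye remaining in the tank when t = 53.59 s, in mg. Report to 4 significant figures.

Let m(t) be the amount of dye. Volume: V(t) = V₀ + (Q_in − Q_out) t = 10.36 + 0.202100 t; V(53.59) = 21.1905 m³.
Solute balance: dm/dt = 0 − Q_out C = −Q_out m/V(t).
Separate: dm/m = −Q_out dt/V(t) ⇒ ln(m/m₀) = −(Q_out/(Q_in−Q_out)) ln(V/V₀).
m = m₀ (V₀/V)^(Q_out/(Q_in−Q_out)) = 72.67 × (10.36/21.1905)^(1.73478) = 20.9998 mg.

21.00 mg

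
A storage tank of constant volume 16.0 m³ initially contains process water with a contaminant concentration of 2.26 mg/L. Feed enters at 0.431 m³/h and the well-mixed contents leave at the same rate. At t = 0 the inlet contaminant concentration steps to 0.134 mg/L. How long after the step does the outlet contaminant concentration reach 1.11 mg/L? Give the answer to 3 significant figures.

28.9 h

Accumulation = in − out for the solute gives V dC/dt = Q(C_in − C), so τ = V/Q = 37.123 h.
C(t) = C_in + (C₀ − C_in) e^(−t/τ). Set C = 1.11 and solve for t:
e^(−t/τ) = (C − C_in)/(C₀ − C_in) = (1.11 − 0.134)/(2.26 − 0.134) = 0.45908
t = −τ ln(…) = 37.123 × 0.77853 = 28.902 h.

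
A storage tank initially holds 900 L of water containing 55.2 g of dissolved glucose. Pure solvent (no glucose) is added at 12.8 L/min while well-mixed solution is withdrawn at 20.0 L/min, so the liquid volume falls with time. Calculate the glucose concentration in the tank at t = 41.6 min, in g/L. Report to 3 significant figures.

0.0299 g/L

Let m(t) be the amount of glucose. Volume: V(t) = V₀ + (Q_in − Q_out) t = 900 − 7.2000 t; V(41.6) = 600.48 L.
No glucose enters, so dm/dt = −Q_out · (m/V).
dm/m = −Q_out dt/(V₀ − 7.2000 t); integrating gives ln(m/m₀) = −(Q_out/(Q_in−Q_out)) ln(V/V₀).
m = m₀ (V₀/V)^(Q_out/(Q_in−Q_out)) = 55.2 × (900/600.48)^(-2.7778) = 17.937 g.
C = m/V = 17.937/600.48 = 0.029872 g/L.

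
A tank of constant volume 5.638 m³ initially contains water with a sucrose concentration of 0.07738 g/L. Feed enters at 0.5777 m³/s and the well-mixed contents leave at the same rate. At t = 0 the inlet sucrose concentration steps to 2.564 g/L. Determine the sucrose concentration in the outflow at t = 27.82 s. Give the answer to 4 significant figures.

2.420 g/L

Transient balance on the dissolved component: V dC/dt = Q(C_in − C).
Rewrite as dC/dt + C/τ = C_in/τ, τ = V/Q = 9.75939 s.
This is linear first-order; C(t) = C_in + (C₀ − C_in) e^(−t/τ).
C(27.82) = 2.564 + (0.07738 − 2.564)·e^(−27.82/9.75939) = 2.564 + (-2.48662)·0.0578103 = 2.42025 g/L.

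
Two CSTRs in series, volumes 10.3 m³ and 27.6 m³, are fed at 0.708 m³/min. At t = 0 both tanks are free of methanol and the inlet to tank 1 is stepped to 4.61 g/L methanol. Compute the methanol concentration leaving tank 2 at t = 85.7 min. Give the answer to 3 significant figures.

3.80 g/L

Time constants: τᵢ = Vᵢ/Q for each well-mixed tank.
τ₁ = 10.3/0.708 = 14.548 min; τ₂ = 27.6/0.708 = 38.983 min.
Solving the cascade with C₁(0)=C₂(0)=0 gives C₂(t) = C_in[1 − (τ₁ e^(−t/τ₁) − τ₂ e^(−t/τ₂))/(τ₁ − τ₂)].
At t = 85.7: e^(−t/τ₁) = 0.0027647, e^(−t/τ₂) = 0.11098.
C₂ = 4.61·[1 − (14.548·0.0027647 − 38.983·0.11098)/(-24.435)] = 4.61·0.82459 = 3.8014 g/L.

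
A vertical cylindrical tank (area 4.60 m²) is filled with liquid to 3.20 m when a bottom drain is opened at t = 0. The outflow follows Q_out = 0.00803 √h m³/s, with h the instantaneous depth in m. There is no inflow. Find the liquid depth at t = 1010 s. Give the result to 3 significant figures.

0.823 m

Accumulation of liquid (constant cross-section A): A dh/dt = −0.00803 √h.
This is separable: 2 d(√h)/dt = −0.00803/A, so √h = √h₀ − (0.00803/(2A)) t.
√h = √3.20 − 0.00803·1010/(2·4.60) = 1.7889 − 0.88155 = 0.90730.
h = 0.90730² = 0.82319 m.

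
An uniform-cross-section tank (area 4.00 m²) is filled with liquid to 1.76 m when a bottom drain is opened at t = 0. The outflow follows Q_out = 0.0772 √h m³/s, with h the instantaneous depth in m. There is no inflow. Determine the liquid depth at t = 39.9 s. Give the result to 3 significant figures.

0.887 m

Volume balance on the tank: A dh/dt = −0.0772 √h.
∫ h^(−1/2) dh = −(0.0772/A) ∫ dt, giving 2√h = 2√h₀ − (0.0772/A) t.
√h = √1.76 − 0.0772·39.9/(2·4.00) = 1.3266 − 0.38504 = 0.94161.
h = 0.94161² = 0.88664 m.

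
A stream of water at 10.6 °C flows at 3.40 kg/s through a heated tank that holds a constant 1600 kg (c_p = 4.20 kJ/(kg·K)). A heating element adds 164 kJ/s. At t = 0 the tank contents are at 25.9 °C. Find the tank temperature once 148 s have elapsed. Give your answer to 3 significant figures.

Heat balance on the well-mixed liquid: M c_p dT/dt = ṁ c_p (T_in − T) + 164.
τ = M/ṁ = 470.59 s; T_ss = T_in + Q̇/(ṁ c_p) = 10.6 + 164/(3.40·4.20) = 22.085 °C.
Solution: T(t) = T_ss + (T₀ − T_ss) e^(−t/τ).
T(148) = 22.085 + (3.8154)·e^(−148/470.59) = 22.085 + (3.8154)·0.73015 = 24.870 °C.

24.9 °C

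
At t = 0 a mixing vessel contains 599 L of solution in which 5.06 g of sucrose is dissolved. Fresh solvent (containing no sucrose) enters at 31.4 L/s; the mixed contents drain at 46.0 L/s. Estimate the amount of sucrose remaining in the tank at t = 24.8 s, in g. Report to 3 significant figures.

0.272 g

Total volume: dV/dt = Q_in − Q_out = -14.600 L/s, so V(t) = 599 − 14.600 t and V(24.8) = 236.92 L.
No sucrose enters, so dm/dt = −Q_out · (m/V).
Separate: dm/m = −Q_out dt/V(t) ⇒ ln(m/m₀) = −(Q_out/(Q_in−Q_out)) ln(V/V₀).
m = m₀ (V₀/V)^(Q_out/(Q_in−Q_out)) = 5.06 × (599/236.92)^(-3.1507) = 0.27225 g.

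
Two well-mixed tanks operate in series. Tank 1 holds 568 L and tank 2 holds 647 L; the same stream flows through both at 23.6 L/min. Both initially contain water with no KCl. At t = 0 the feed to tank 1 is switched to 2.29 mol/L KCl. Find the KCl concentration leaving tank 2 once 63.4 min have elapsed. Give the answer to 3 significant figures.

Each tank obeys Vᵢ dCᵢ/dt = Q(Cᵢ₋₁ − Cᵢ), so τᵢ = Vᵢ/Q.
τ₁ = 568/23.6 = 24.068 min; τ₂ = 647/23.6 = 27.415 min.
Tank 1: C₁ = C_in(1 − e^(−t/τ₁)). Tank 2 (τ₁ ≠ τ₂): C₂ = C_in[1 − (τ₁ e^(−t/τ₁) − τ₂ e^(−t/τ₂))/(τ₁ − τ₂)].
At t = 63.4: e^(−t/τ₁) = 0.071775, e^(−t/τ₂) = 0.099005.
C₂ = 2.29·[1 − (24.068·0.071775 − 27.415·0.099005)/(-3.3475)] = 2.29·0.70521 = 1.6149 mol/L.

1.61 mol/L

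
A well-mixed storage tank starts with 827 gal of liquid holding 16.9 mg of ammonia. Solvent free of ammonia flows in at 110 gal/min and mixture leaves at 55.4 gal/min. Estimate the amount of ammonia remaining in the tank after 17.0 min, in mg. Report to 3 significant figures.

7.88 mg

Total volume: dV/dt = Q_in − Q_out = 54.600 gal/min, so V(t) = 827 + 54.600 t and V(17.0) = 1755.2 gal.
Solute balance: dm/dt = 0 − Q_out C = −Q_out m/V(t).
Separate: dm/m = −Q_out dt/V(t) ⇒ ln(m/m₀) = −(Q_out/(Q_in−Q_out)) ln(V/V₀).
m = m₀ (V₀/V)^(Q_out/(Q_in−Q_out)) = 16.9 × (827/1755.2)^(1.0147) = 7.8755 mg.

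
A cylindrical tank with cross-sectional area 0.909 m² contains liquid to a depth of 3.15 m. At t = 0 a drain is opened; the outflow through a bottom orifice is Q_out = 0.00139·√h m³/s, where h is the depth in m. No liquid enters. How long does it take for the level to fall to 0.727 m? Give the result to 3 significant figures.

A dh/dt = −Q_out = −0.00139 √h.
This is separable: 2 d(√h)/dt = −0.00139/A, so √h = √h₀ − (0.00139/(2A)) t.
t = 2A(√h₀ − √h)/0.00139 = 2·0.909·(√3.15 − √0.727)/0.00139
  = 1.8180 × (1.7748 − 0.85264) / 0.00139 = 1206.1 s.

1210 s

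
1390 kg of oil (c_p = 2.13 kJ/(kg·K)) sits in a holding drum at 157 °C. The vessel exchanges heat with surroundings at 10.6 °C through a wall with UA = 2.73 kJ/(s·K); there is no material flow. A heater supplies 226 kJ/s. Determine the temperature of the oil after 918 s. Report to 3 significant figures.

M c_p dT/dt = −UA(T − T_amb) + Q̇.
dT/dt = (T_ss − T)/τ with T_ss = T_amb + Q̇/UA = 10.6 + 226/2.73 = 93.384 °C, τ = M c_p/UA = 1390·2.13/2.73 = 1084.5 s.
This is linear first-order; T(t) = T_ss + (T₀ − T_ss) e^(−t/τ).
T(918) = 93.384 + (63.616)·0.42893 = 120.67 °C.

121 °C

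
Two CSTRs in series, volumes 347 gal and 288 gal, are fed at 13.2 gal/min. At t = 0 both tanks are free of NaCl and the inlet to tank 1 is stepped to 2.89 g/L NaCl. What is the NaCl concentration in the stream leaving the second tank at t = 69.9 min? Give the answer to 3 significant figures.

2.27 g/L

Time constants: τᵢ = Vᵢ/Q for each well-mixed tank.
τ₁ = 347/13.2 = 26.288 min; τ₂ = 288/13.2 = 21.818 min.
Tank 1: C₁ = C_in(1 − e^(−t/τ₁)). Tank 2 (τ₁ ≠ τ₂): C₂ = C_in[1 − (τ₁ e^(−t/τ₁) − τ₂ e^(−t/τ₂))/(τ₁ − τ₂)].
At t = 69.9: e^(−t/τ₁) = 0.070017, e^(−t/τ₂) = 0.040610.
C₂ = 2.89·[1 − (26.288·0.070017 − 21.818·0.040610)/(4.4697)] = 2.89·0.78644 = 2.2728 g/L.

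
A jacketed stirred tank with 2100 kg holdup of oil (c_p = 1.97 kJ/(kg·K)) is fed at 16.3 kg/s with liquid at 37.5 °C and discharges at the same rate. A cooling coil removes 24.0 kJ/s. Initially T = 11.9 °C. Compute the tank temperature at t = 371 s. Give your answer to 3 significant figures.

M c_p dT/dt = ṁ c_p (T_in − T) − Q̇.
Rearrange: dT/dt = (T_ss − T)/τ with τ = M/ṁ = 128.83 s and T_ss = T_in − Q̇/(ṁ c_p) = 36.753 °C.
Integrating: T(t) = T_ss + (T₀ − T_ss) e^(−t/τ).
T(371) = 36.753 + (-24.853)·e^(−371/128.83) = 36.753 + (-24.853)·0.056153 = 35.357 °C.

35.4 °C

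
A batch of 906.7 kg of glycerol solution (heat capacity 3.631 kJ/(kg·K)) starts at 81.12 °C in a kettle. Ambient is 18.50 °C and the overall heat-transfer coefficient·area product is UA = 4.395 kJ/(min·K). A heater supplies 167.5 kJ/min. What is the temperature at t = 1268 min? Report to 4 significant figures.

Lumped-capacitance energy balance: M c_p dT/dt = UA(T_amb − T) + Q̇.
dT/dt = (T_ss − T)/τ with T_ss = T_amb + Q̇/UA = 18.50 + 167.5/4.395 = 56.6115 °C, τ = M c_p/UA = 906.7·3.631/4.395 = 749.085 min.
T approaches T_ss exponentially: T(t) = T_ss + (T₀ − T_ss) e^(−t/τ).
T(1268) = 56.6115 + (24.5085)·0.184016 = 61.1214 °C.

61.12 °C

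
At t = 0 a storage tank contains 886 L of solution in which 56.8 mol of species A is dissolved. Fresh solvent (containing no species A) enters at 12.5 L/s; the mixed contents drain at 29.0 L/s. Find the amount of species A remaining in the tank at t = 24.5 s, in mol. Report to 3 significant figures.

19.5 mol

Total volume: dV/dt = Q_in − Q_out = -16.500 L/s, so V(t) = 886 − 16.500 t and V(24.5) = 481.75 L.
Species balance (pure solvent in): dm/dt = −Q_out · m/V(t).
dm/m = −Q_out dt/(V₀ − 16.500 t); integrating gives ln(m/m₀) = −(Q_out/(Q_in−Q_out)) ln(V/V₀).
m = m₀ (V₀/V)^(Q_out/(Q_in−Q_out)) = 56.8 × (886/481.75)^(-1.7576) = 19.466 mol.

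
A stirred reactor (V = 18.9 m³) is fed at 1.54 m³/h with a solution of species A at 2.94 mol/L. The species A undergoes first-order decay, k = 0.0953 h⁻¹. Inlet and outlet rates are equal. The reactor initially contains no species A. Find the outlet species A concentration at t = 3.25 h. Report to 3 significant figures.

V dC/dt = Q(C_in − C) − k V C.
This is linear with rate a = Q/V + k = 0.17678 h⁻¹.
C_ss = Q C_in/(Q + kV) = 1.3551 mol/L; C(t) = C_ss + (C₀ − C_ss) e^(−a t).
C(3.25) = 1.3551 + (-1.3551)·e^(−0.17678·3.25) = 1.3551 + (-1.3551)·0.56296 = 0.59223 mol/L.

0.592 mol/L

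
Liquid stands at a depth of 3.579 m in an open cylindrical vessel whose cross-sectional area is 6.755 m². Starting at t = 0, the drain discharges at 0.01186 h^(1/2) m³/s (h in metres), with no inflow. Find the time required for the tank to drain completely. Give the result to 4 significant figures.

Accumulation of liquid (constant cross-section A): A dh/dt = −0.01186 √h.
This is separable: 2 d(√h)/dt = −0.01186/A, so √h = √h₀ − (0.01186/(2A)) t.
Set h = 0: 2√h₀ = (0.01186/A) t_empty ⇒ t_empty = 2A√h₀/0.01186.
t_empty = 2·6.755·√3.579/0.01186 = 13.5100·1.89182/0.01186 = 2155.02 s.

2155 s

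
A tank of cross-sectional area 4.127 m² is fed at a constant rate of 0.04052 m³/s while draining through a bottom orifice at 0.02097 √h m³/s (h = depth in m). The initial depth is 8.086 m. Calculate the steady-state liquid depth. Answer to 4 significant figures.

3.734 m

Accumulation of liquid (constant cross-section A): A dh/dt = Q_in − 0.02097 √h. At steady state dh/dt = 0:
Q_in = 0.02097 √h_ss ⇒ √h_ss = 0.04052/0.02097 = 1.93228.
h_ss = 1.93228² = 3.73372 m. (Since h₀ = 8.086 m > h_ss, the level will fall toward this value.)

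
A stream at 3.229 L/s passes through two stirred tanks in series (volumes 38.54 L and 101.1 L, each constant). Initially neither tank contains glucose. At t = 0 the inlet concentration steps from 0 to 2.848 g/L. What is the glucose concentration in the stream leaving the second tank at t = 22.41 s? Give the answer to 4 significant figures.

0.8665 g/L

Time constants: τᵢ = Vᵢ/Q for each well-mixed tank.
τ₁ = 38.54/3.229 = 11.9356 s; τ₂ = 101.1/3.229 = 31.3100 s.
Solving the cascade with C₁(0)=C₂(0)=0 gives C₂(t) = C_in[1 − (τ₁ e^(−t/τ₁) − τ₂ e^(−t/τ₂))/(τ₁ − τ₂)].
At t = 22.41: e^(−t/τ₁) = 0.152960, e^(−t/τ₂) = 0.488827.
C₂ = 2.848·[1 − (11.9356·0.152960 − 31.3100·0.488827)/(-19.3744)] = 2.848·0.304262 = 0.866538 g/L.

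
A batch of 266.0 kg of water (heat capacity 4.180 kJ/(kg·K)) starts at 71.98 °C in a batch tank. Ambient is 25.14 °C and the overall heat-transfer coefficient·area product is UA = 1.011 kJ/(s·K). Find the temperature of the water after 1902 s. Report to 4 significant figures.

Lumped-capacitance energy balance: M c_p dT/dt = UA(T_amb − T).
dT/dt = (T_ss − T)/τ with T_ss = T_amb = 25.1400 °C, τ = M c_p/UA = 266.0·4.180/1.011 = 1099.78 s.
This is linear first-order; T(t) = T_ss + (T₀ − T_ss) e^(−t/τ).
T(1902) = 25.1400 + (46.8400)·0.177385 = 33.4487 °C.

33.45 °C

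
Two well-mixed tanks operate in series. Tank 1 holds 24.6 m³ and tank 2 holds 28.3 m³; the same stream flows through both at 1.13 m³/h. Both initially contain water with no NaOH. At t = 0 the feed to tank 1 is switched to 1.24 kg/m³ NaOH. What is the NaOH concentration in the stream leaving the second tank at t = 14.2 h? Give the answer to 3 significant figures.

0.154 kg/m³

Each tank obeys Vᵢ dCᵢ/dt = Q(Cᵢ₋₁ − Cᵢ), so τᵢ = Vᵢ/Q.
τ₁ = 24.6/1.13 = 21.770 h; τ₂ = 28.3/1.13 = 25.044 h.
Solving the cascade with C₁(0)=C₂(0)=0 gives C₂(t) = C_in[1 − (τ₁ e^(−t/τ₁) − τ₂ e^(−t/τ₂))/(τ₁ − τ₂)].
At t = 14.2: e^(−t/τ₁) = 0.52086, e^(−t/τ₂) = 0.56723.
C₂ = 1.24·[1 − (21.770·0.52086 − 25.044·0.56723)/(-3.2743)] = 1.24·0.12449 = 0.15437 kg/m³.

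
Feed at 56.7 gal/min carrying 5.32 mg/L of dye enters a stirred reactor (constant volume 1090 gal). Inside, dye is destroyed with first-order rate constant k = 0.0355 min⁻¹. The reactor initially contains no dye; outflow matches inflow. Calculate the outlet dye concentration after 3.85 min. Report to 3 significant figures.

Accumulation = in − out − consumed: V dC/dt = Q C_in − Q C − k V C.
dC/dt = (Q/V) C_in − (Q/V + k) C; effective rate a = Q/V + k = 0.052018 + 0.0355 = 0.087518 min⁻¹.
C_ss = Q C_in/(Q + kV) = 3.1621 mg/L; C(t) = C_ss + (C₀ − C_ss) e^(−a t).
C(3.85) = 3.1621 + (-3.1621)·e^(−0.087518·3.85) = 3.1621 + (-3.1621)·0.71395 = 0.90451 mg/L.

0.905 mg/L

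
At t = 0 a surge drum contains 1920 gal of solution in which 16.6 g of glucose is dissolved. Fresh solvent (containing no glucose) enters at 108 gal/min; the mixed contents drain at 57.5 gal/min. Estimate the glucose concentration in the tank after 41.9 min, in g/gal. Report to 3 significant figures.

0.00177 g/gal

Let m(t) be the amount of glucose. Volume: V(t) = V₀ + (Q_in − Q_out) t = 1920 + 50.500 t; V(41.9) = 4035.9 gal.
Solute balance: dm/dt = 0 − Q_out C = −Q_out m/V(t).
dm/m = −Q_out dt/(V₀ + 50.500 t); integrating gives ln(m/m₀) = −(Q_out/(Q_in−Q_out)) ln(V/V₀).
m = m₀ (V₀/V)^(Q_out/(Q_in−Q_out)) = 16.6 × (1920/4035.9)^(1.1386) = 7.1243 g.
C = m/V = 7.1243/4035.9 = 0.0017652 g/gal.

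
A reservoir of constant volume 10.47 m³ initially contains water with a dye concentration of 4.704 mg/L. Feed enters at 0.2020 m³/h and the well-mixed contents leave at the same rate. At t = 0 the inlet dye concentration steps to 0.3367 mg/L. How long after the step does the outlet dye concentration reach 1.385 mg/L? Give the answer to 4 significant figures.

73.96 h

Species balance: V dC/dt = Q(C_in − C) ⇒ τ = V/Q = 51.8317 h.
C(t) = C_in + (C₀ − C_in) e^(−t/τ). Set C = 1.385 and solve for t:
e^(−t/τ) = (C − C_in)/(C₀ − C_in) = (1.385 − 0.3367)/(4.704 − 0.3367) = 0.240034
t = −τ ln(…) = 51.8317 × 1.42698 = 73.9625 h.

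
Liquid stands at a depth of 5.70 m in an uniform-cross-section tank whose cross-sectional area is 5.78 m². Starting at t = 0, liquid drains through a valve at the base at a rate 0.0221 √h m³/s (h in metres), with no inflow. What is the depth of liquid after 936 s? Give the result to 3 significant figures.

0.358 m

Unsteady balance on liquid volume: A dh/dt = −0.0221 √h.
Separate and integrate: 2(√h − √h₀) = −(0.0221/A) t.
√h = √5.70 − 0.0221·936/(2·5.78) = 2.3875 − 1.7894 = 0.59806.
h = 0.59806² = 0.35767 m.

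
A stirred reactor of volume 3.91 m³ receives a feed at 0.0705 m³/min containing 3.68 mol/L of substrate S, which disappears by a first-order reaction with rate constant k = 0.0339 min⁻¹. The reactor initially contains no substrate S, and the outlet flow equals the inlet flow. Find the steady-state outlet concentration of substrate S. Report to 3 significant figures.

1.28 mol/L

V dC/dt = Q(C_in − C) − k V C.
Steady state (dC/dt = 0): C_ss = Q C_in/(Q + kV) = C_in/(1 + kV/Q).
C_ss = 0.0705·3.68/(0.0705 + 0.0339·3.91) = 0.25944/0.20305 = 1.2777 mol/L.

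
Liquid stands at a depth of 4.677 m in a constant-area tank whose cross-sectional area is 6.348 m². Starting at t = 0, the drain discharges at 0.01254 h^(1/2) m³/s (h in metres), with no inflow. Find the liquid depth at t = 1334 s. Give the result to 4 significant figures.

With no inflow, A dh/dt = −0.01254 √h.
This is separable: 2 d(√h)/dt = −0.01254/A, so √h = √h₀ − (0.01254/(2A)) t.
√h = √4.677 − 0.01254·1334/(2·6.348) = 2.16264 − 1.31761 = 0.845029.
h = 0.845029² = 0.714073 m.

0.7141 m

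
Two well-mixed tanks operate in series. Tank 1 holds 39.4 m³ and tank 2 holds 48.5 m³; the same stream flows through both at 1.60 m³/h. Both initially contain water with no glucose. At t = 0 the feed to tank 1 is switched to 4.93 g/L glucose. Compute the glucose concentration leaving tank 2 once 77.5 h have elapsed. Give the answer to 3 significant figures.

3.81 g/L

Time constants: τᵢ = Vᵢ/Q for each well-mixed tank.
τ₁ = 39.4/1.60 = 24.625 h; τ₂ = 48.5/1.60 = 30.312 h.
Solving the cascade with C₁(0)=C₂(0)=0 gives C₂(t) = C_in[1 − (τ₁ e^(−t/τ₁) − τ₂ e^(−t/τ₂))/(τ₁ − τ₂)].
At t = 77.5: e^(−t/τ₁) = 0.042972, e^(−t/τ₂) = 0.077560.
C₂ = 4.93·[1 − (24.625·0.042972 − 30.312·0.077560)/(-5.6875)] = 4.93·0.77268 = 3.8093 g/L.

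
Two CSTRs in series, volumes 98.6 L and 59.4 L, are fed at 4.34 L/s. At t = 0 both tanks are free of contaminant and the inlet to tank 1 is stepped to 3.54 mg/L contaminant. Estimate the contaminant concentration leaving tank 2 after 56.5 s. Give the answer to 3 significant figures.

Each tank obeys Vᵢ dCᵢ/dt = Q(Cᵢ₋₁ − Cᵢ), so τᵢ = Vᵢ/Q.
τ₁ = 98.6/4.34 = 22.719 s; τ₂ = 59.4/4.34 = 13.687 s.
Solving the cascade with C₁(0)=C₂(0)=0 gives C₂(t) = C_in[1 − (τ₁ e^(−t/τ₁) − τ₂ e^(−t/τ₂))/(τ₁ − τ₂)].
At t = 56.5: e^(−t/τ₁) = 0.083166, e^(−t/τ₂) = 0.016113.
C₂ = 3.54·[1 − (22.719·0.083166 − 13.687·0.016113)/(9.0323)] = 3.54·0.81523 = 2.8859 mg/L.

2.89 mg/L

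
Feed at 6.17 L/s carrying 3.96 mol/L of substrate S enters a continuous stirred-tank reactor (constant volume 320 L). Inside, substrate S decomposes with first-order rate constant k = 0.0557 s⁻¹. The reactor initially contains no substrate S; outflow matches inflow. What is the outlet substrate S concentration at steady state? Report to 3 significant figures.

1.02 mol/L

Species balance: V dC/dt = Q C_in − Q C − k V C.
Steady state (dC/dt = 0): C_ss = Q C_in/(Q + kV) = C_in/(1 + kV/Q).
C_ss = 6.17·3.96/(6.17 + 0.0557·320) = 24.433/23.994 = 1.0183 mol/L.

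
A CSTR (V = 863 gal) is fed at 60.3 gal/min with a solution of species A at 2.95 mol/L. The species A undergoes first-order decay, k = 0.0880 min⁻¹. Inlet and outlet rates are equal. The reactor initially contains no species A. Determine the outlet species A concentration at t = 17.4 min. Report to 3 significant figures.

Species balance: V dC/dt = Q C_in − Q C − k V C.
This is linear with rate a = Q/V + k = 0.15787 min⁻¹.
C_ss = Q C_in/(Q + kV) = 1.3056 mol/L; C(t) = C_ss + (C₀ − C_ss) e^(−a t).
C(17.4) = 1.3056 + (-1.3056)·e^(−0.15787·17.4) = 1.3056 + (-1.3056)·0.064121 = 1.2219 mol/L.

1.22 mol/L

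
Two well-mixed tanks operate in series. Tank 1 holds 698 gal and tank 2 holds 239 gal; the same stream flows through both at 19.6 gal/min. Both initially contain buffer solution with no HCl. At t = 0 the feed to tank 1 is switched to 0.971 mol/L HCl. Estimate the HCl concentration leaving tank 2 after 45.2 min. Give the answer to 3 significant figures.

Time constants: τᵢ = Vᵢ/Q for each well-mixed tank.
τ₁ = 698/19.6 = 35.612 min; τ₂ = 239/19.6 = 12.194 min.
Solving the cascade with C₁(0)=C₂(0)=0 gives C₂(t) = C_in[1 − (τ₁ e^(−t/τ₁) − τ₂ e^(−t/τ₂))/(τ₁ − τ₂)].
At t = 45.2: e^(−t/τ₁) = 0.28105, e^(−t/τ₂) = 0.024557.
C₂ = 0.971·[1 − (35.612·0.28105 − 12.194·0.024557)/(23.418)] = 0.971·0.58540 = 0.56842 mol/L.

0.568 mol/L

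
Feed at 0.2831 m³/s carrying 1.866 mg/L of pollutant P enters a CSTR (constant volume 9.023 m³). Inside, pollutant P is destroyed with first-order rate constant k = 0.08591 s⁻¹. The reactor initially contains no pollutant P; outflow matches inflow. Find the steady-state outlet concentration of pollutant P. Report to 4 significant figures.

Accumulation = in − out − consumed: V dC/dt = Q C_in − Q C − k V C.
Steady state (dC/dt = 0): C_ss = Q C_in/(Q + kV) = C_in/(1 + kV/Q).
C_ss = 0.2831·1.866/(0.2831 + 0.08591·9.023) = 0.528265/1.05827 = 0.499179 mg/L.

0.4992 mg/L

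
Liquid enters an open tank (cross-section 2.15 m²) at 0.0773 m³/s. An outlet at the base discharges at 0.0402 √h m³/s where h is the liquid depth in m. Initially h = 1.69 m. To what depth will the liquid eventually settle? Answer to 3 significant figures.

3.70 m

Level balance: A dh/dt = 0.0773 − 0.0402 √h. Setting dh/dt = 0:
Q_in = 0.0402 √h_ss ⇒ √h_ss = 0.0773/0.0402 = 1.9229.
h_ss = 1.9229² = 3.6975 m. (Since h₀ = 1.69 m < h_ss, the level will rise toward this value.)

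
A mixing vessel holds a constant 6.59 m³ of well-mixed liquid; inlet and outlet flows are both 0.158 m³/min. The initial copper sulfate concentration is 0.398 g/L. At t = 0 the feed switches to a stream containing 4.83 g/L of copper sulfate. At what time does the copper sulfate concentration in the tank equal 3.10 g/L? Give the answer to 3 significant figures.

Species balance: V dC/dt = Q(C_in − C) ⇒ τ = V/Q = 41.709 min.
C(t) = C_in + (C₀ − C_in) e^(−t/τ). Set C = 3.10 and solve for t:
e^(−t/τ) = (C − C_in)/(C₀ − C_in) = (3.10 − 4.83)/(0.398 − 4.83) = 0.39034
t = −τ ln(…) = 41.709 × 0.94073 = 39.237 min.

39.2 min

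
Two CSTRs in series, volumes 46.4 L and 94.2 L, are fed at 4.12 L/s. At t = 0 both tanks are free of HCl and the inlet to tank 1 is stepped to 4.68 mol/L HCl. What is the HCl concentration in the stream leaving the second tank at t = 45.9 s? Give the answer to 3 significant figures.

3.52 mol/L

Time constants: τᵢ = Vᵢ/Q for each well-mixed tank.
τ₁ = 46.4/4.12 = 11.262 s; τ₂ = 94.2/4.12 = 22.864 s.
Tank 1: C₁ = C_in(1 − e^(−t/τ₁)). Tank 2 (τ₁ ≠ τ₂): C₂ = C_in[1 − (τ₁ e^(−t/τ₁) − τ₂ e^(−t/τ₂))/(τ₁ − τ₂)].
At t = 45.9: e^(−t/τ₁) = 0.016982, e^(−t/τ₂) = 0.13432.
C₂ = 4.68·[1 − (11.262·0.016982 − 22.864·0.13432)/(-11.602)] = 4.68·0.75177 = 3.5183 mol/L.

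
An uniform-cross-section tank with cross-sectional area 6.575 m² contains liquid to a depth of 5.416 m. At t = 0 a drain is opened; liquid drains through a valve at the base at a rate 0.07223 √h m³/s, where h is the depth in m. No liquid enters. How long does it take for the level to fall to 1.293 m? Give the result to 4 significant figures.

A dh/dt = −Q_out = −0.07223 √h.
This is separable: 2 d(√h)/dt = −0.07223/A, so √h = √h₀ − (0.07223/(2A)) t.
t = 2A(√h₀ − √h)/0.07223 = 2·6.575·(√5.416 − √1.293)/0.07223
  = 13.1500 × (2.32723 − 1.13710) / 0.07223 = 216.672 s.

216.7 s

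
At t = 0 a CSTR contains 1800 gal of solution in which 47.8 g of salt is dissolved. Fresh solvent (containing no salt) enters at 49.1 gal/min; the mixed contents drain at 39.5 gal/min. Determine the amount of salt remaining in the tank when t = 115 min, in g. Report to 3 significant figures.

Total volume: dV/dt = Q_in − Q_out = 9.6000 gal/min, so V(t) = 1800 + 9.6000 t and V(115) = 2904.0 gal.
Species balance (pure solvent in): dm/dt = −Q_out · m/V(t).
Separate: dm/m = −Q_out dt/V(t) ⇒ ln(m/m₀) = −(Q_out/(Q_in−Q_out)) ln(V/V₀).
m = m₀ (V₀/V)^(Q_out/(Q_in−Q_out)) = 47.8 × (1800/2904.0)^(4.1146) = 6.6793 g.

6.68 g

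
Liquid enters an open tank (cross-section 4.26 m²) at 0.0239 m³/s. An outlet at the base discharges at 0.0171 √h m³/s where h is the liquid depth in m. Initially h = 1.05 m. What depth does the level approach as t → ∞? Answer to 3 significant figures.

1.95 m

Unsteady balance on liquid volume: A dh/dt = Q_in − 0.0171 √h. At steady state dh/dt = 0:
Q_in = 0.0171 √h_ss ⇒ √h_ss = 0.0239/0.0171 = 1.3977.
h_ss = 1.3977² = 1.9535 m. (Since h₀ = 1.05 m < h_ss, the level will rise toward this value.)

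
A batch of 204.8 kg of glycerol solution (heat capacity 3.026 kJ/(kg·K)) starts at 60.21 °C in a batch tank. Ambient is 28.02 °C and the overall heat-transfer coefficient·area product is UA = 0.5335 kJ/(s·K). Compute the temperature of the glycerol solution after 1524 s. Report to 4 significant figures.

36.69 °C

Lumped-capacitance energy balance: M c_p dT/dt = UA(T_amb − T).
dT/dt = (T_ss − T)/τ with T_ss = T_amb = 28.0200 °C, τ = M c_p/UA = 204.8·3.026/0.5335 = 1161.62 s.
T approaches T_ss exponentially: T(t) = T_ss + (T₀ − T_ss) e^(−t/τ).
T(1524) = 28.0200 + (32.1900)·0.269292 = 36.6885 °C.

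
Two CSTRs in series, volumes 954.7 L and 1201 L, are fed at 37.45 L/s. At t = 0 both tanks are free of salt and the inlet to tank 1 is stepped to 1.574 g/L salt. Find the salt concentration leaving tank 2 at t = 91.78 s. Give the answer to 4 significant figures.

Time constants: τᵢ = Vᵢ/Q for each well-mixed tank.
τ₁ = 954.7/37.45 = 25.4927 s; τ₂ = 1201/37.45 = 32.0694 s.
Tank 1: C₁ = C_in(1 − e^(−t/τ₁)). Tank 2 (τ₁ ≠ τ₂): C₂ = C_in[1 − (τ₁ e^(−t/τ₁) − τ₂ e^(−t/τ₂))/(τ₁ − τ₂)].
At t = 91.78: e^(−t/τ₁) = 0.0273168, e^(−t/τ₂) = 0.0571591.
C₂ = 1.574·[1 − (25.4927·0.0273168 − 32.0694·0.0571591)/(-6.57677)] = 1.574·0.827167 = 1.30196 g/L.

1.302 g/L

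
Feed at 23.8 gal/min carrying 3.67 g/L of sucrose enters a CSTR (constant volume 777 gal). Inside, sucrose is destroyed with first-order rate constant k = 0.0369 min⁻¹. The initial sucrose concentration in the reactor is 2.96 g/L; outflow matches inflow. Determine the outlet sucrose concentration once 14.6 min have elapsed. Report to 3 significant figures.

2.15 g/L

Accumulation = in − out − consumed: V dC/dt = Q C_in − Q C − k V C.
dC/dt = (Q/V) C_in − (Q/V + k) C; effective rate a = Q/V + k = 0.030631 + 0.0369 = 0.067531 min⁻¹.
C_ss = Q C_in/(Q + kV) = 1.6646 g/L; C(t) = C_ss + (C₀ − C_ss) e^(−a t).
C(14.6) = 1.6646 + (1.2954)·e^(−0.067531·14.6) = 1.6646 + (1.2954)·0.37309 = 2.1479 g/L.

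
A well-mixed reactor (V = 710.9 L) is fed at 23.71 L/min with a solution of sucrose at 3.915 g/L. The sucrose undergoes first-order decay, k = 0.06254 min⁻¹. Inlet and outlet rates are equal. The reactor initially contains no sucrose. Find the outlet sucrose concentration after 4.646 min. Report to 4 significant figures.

Species balance: V dC/dt = Q C_in − Q C − k V C.
This is linear with rate a = Q/V + k = 0.0958921 min⁻¹.
C_ss = Q C_in/(Q + kV) = 1.36167 g/L; C(t) = C_ss + (C₀ − C_ss) e^(−a t).
C(4.646) = 1.36167 + (-1.36167)·e^(−0.0958921·4.646) = 1.36167 + (-1.36167)·0.640495 = 0.489528 g/L.

0.4895 g/L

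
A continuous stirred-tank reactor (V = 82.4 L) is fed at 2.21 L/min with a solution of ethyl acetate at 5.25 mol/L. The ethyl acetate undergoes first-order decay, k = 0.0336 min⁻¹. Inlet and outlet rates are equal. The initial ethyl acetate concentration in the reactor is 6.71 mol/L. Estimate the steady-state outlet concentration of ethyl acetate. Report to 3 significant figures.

2.33 mol/L

Accumulation = in − out − consumed: V dC/dt = Q C_in − Q C − k V C.
Steady state (dC/dt = 0): C_ss = Q C_in/(Q + kV) = C_in/(1 + kV/Q).
C_ss = 2.21·5.25/(2.21 + 0.0336·82.4) = 11.602/4.9786 = 2.3305 mol/L.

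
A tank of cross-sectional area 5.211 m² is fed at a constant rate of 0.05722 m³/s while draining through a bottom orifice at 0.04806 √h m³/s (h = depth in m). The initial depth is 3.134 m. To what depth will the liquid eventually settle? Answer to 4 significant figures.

1.418 m

A dh/dt = Q_in − 0.04806 √h. Steady state requires inflow = outflow:
Q_in = 0.04806 √h_ss ⇒ √h_ss = 0.05722/0.04806 = 1.19060.
h_ss = 1.19060² = 1.41752 m. (Since h₀ = 3.134 m > h_ss, the level will fall toward this value.)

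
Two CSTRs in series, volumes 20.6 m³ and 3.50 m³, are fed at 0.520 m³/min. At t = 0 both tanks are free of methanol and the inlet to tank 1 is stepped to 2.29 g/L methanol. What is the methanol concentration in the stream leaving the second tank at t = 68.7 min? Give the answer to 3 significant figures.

Time constants: τᵢ = Vᵢ/Q for each well-mixed tank.
τ₁ = 20.6/0.520 = 39.615 min; τ₂ = 3.50/0.520 = 6.7308 min.
Tank 1: C₁ = C_in(1 − e^(−t/τ₁)). Tank 2 (τ₁ ≠ τ₂): C₂ = C_in[1 − (τ₁ e^(−t/τ₁) − τ₂ e^(−t/τ₂))/(τ₁ − τ₂)].
At t = 68.7: e^(−t/τ₁) = 0.17655, e^(−t/τ₂) = 3.6916e-05.
C₂ = 2.29·[1 − (39.615·0.17655 − 6.7308·3.6916e-05)/(32.885)] = 2.29·0.78733 = 1.8030 g/L.

1.80 g/L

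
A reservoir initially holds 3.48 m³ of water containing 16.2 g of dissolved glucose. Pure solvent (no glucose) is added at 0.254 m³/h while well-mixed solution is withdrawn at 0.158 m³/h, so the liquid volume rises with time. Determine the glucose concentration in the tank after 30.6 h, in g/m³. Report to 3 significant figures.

0.922 g/m³

Total volume: dV/dt = Q_in − Q_out = 0.096000 m³/h, so V(t) = 3.48 + 0.096000 t and V(30.6) = 6.4176 m³.
Solute balance: dm/dt = 0 − Q_out C = −Q_out m/V(t).
dm/m = −Q_out dt/(V₀ + 0.096000 t); integrating gives ln(m/m₀) = −(Q_out/(Q_in−Q_out)) ln(V/V₀).
m = m₀ (V₀/V)^(Q_out/(Q_in−Q_out)) = 16.2 × (3.48/6.4176)^(1.6458) = 5.9165 g.
C = m/V = 5.9165/6.4176 = 0.92191 g/m³.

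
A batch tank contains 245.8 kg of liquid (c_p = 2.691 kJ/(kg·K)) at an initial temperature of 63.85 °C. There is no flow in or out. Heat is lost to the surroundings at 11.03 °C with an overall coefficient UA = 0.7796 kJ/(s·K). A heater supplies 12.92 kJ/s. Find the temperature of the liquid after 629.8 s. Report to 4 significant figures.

44.86 °C

M c_p dT/dt = −UA(T − T_amb) + Q̇.
dT/dt = (T_ss − T)/τ with T_ss = T_amb + Q̇/UA = 11.03 + 12.92/0.7796 = 27.6026 °C, τ = M c_p/UA = 245.8·2.691/0.7796 = 848.445 s.
Solution: T(t) = T_ss + (T₀ − T_ss) e^(−t/τ).
T(629.8) = 27.6026 + (36.2474)·0.476018 = 44.8570 °C.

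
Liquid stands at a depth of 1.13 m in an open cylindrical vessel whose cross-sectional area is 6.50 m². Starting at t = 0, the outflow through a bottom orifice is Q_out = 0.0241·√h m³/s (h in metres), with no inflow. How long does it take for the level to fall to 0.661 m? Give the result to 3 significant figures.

With no inflow, A dh/dt = −0.0241 √h.
Separate and integrate: 2(√h − √h₀) = −(0.0241/A) t.
t = 2A(√h₀ − √h)/0.0241 = 2·6.50·(√1.13 − √0.661)/0.0241
  = 13.000 × (1.0630 − 0.81302) / 0.0241 = 134.85 s.

135 s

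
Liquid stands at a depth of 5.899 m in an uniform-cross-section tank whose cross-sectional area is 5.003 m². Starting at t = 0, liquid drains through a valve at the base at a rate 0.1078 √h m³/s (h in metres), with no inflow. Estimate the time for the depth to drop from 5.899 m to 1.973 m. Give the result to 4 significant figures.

Accumulation of liquid (constant cross-section A): A dh/dt = −0.1078 √h.
Separate and integrate: 2(√h − √h₀) = −(0.1078/A) t.
t = 2A(√h₀ − √h)/0.1078 = 2·5.003·(√5.899 − √1.973)/0.1078
  = 10.0060 × (2.42879 − 1.40464) / 0.1078 = 95.0617 s.

95.06 s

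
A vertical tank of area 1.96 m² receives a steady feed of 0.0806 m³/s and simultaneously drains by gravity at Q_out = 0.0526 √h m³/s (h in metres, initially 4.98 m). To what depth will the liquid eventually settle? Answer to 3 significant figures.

2.35 m

A dh/dt = Q_in − 0.0526 √h. Steady state requires inflow = outflow:
Q_in = 0.0526 √h_ss ⇒ √h_ss = 0.0806/0.0526 = 1.5323.
h_ss = 1.5323² = 2.3480 m. (Since h₀ = 4.98 m > h_ss, the level will fall toward this value.)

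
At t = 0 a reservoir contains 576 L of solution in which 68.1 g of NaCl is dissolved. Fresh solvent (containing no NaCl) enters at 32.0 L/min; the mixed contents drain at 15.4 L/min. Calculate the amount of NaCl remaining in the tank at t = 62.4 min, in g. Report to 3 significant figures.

26.2 g

Total volume: dV/dt = Q_in − Q_out = 16.600 L/min, so V(t) = 576 + 16.600 t and V(62.4) = 1611.8 L.
Species balance (pure solvent in): dm/dt = −Q_out · m/V(t).
dm/m = −Q_out dt/(V₀ + 16.600 t); integrating gives ln(m/m₀) = −(Q_out/(Q_in−Q_out)) ln(V/V₀).
m = m₀ (V₀/V)^(Q_out/(Q_in−Q_out)) = 68.1 × (576/1611.8)^(0.92771) = 26.215 g.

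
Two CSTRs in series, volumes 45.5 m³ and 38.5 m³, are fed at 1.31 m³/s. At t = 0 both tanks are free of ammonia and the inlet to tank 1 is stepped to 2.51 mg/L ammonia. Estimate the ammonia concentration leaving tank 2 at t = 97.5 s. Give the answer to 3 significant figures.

Species balance on tank i: dCᵢ/dt = (Cᵢ₋₁ − Cᵢ)/τᵢ with τᵢ = Vᵢ/Q.
τ₁ = 45.5/1.31 = 34.733 s; τ₂ = 38.5/1.31 = 29.389 s.
Solving the cascade with C₁(0)=C₂(0)=0 gives C₂(t) = C_in[1 − (τ₁ e^(−t/τ₁) − τ₂ e^(−t/τ₂))/(τ₁ − τ₂)].
At t = 97.5: e^(−t/τ₁) = 0.060377, e^(−t/τ₂) = 0.036242.
C₂ = 2.51·[1 − (34.733·0.060377 − 29.389·0.036242)/(5.3435)] = 2.51·0.80688 = 2.0253 mg/L.

2.03 mg/L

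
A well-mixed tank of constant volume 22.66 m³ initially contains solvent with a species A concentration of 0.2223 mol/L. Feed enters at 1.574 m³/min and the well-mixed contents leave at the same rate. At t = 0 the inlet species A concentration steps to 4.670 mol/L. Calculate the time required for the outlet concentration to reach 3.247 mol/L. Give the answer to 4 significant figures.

Species balance: V dC/dt = Q(C_in − C) ⇒ τ = V/Q = 14.3964 min.
C(t) = C_in + (C₀ − C_in) e^(−t/τ). Set C = 3.247 and solve for t:
e^(−t/τ) = (C − C_in)/(C₀ − C_in) = (3.247 − 4.670)/(0.2223 − 4.670) = 0.319941
t = −τ ln(…) = 14.3964 × 1.13962 = 16.4065 min.

16.41 min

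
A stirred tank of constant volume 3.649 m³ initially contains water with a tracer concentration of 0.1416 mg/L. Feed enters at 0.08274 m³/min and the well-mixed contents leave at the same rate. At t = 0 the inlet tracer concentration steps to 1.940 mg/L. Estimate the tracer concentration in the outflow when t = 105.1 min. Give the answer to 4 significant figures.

1.774 mg/L

Unsteady species balance (constant V, well mixed): V dC/dt = Q(C_in − C).
Time constant τ = V/Q = 3.649/0.08274 = 44.1020 min.
This is linear first-order; C(t) = C_in + (C₀ − C_in) e^(−t/τ).
C(105.1) = 1.940 + (0.1416 − 1.940)·e^(−105.1/44.1020) = 1.940 + (-1.79840)·0.0922631 = 1.77407 mg/L.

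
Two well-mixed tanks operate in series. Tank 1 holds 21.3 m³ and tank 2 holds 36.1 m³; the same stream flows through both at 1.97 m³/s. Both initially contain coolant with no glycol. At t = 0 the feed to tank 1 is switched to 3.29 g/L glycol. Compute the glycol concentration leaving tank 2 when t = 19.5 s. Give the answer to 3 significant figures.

1.30 g/L

Each tank obeys Vᵢ dCᵢ/dt = Q(Cᵢ₋₁ − Cᵢ), so τᵢ = Vᵢ/Q.
τ₁ = 21.3/1.97 = 10.812 s; τ₂ = 36.1/1.97 = 18.325 s.
Solving the cascade with C₁(0)=C₂(0)=0 gives C₂(t) = C_in[1 − (τ₁ e^(−t/τ₁) − τ₂ e^(−t/τ₂))/(τ₁ − τ₂)].
At t = 19.5: e^(−t/τ₁) = 0.16472, e^(−t/τ₂) = 0.34503.
C₂ = 3.29·[1 − (10.812·0.16472 − 18.325·0.34503)/(-7.5127)] = 3.29·0.39547 = 1.3011 g/L.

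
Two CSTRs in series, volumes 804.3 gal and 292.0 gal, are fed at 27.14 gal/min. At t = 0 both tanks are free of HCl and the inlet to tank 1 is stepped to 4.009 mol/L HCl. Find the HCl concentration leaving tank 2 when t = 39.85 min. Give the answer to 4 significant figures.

2.425 mol/L

Time constants: τᵢ = Vᵢ/Q for each well-mixed tank.
τ₁ = 804.3/27.14 = 29.6352 min; τ₂ = 292.0/27.14 = 10.7590 min.
Tank 1: C₁ = C_in(1 − e^(−t/τ₁)). Tank 2 (τ₁ ≠ τ₂): C₂ = C_in[1 − (τ₁ e^(−t/τ₁) − τ₂ e^(−t/τ₂))/(τ₁ − τ₂)].
At t = 39.85: e^(−t/τ₁) = 0.260622, e^(−t/τ₂) = 0.0246281.
C₂ = 4.009·[1 − (29.6352·0.260622 − 10.7590·0.0246281)/(18.8762)] = 4.009·0.604866 = 2.42491 mol/L.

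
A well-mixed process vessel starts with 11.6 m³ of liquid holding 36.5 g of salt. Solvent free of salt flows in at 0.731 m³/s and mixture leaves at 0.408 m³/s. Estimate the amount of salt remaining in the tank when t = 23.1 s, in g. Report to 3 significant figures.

19.5 g

Let m(t) be the amount of salt. Volume: V(t) = V₀ + (Q_in − Q_out) t = 11.6 + 0.32300 t; V(23.1) = 19.061 m³.
No salt enters, so dm/dt = −Q_out · (m/V).
dm/m = −Q_out dt/(V₀ + 0.32300 t); integrating gives ln(m/m₀) = −(Q_out/(Q_in−Q_out)) ln(V/V₀).
m = m₀ (V₀/V)^(Q_out/(Q_in−Q_out)) = 36.5 × (11.6/19.061)^(1.2632) = 19.491 g.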